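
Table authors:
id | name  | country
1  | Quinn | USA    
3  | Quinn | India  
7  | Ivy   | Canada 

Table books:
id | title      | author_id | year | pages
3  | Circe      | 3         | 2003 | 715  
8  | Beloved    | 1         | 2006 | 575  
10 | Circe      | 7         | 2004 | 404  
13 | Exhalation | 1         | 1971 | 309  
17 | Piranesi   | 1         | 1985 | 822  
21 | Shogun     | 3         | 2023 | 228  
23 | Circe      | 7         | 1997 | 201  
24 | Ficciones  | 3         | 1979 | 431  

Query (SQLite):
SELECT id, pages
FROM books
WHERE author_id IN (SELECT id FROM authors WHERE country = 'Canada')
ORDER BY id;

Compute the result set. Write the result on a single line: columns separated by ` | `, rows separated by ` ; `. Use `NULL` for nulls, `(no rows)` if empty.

10 | 404 ; 23 | 201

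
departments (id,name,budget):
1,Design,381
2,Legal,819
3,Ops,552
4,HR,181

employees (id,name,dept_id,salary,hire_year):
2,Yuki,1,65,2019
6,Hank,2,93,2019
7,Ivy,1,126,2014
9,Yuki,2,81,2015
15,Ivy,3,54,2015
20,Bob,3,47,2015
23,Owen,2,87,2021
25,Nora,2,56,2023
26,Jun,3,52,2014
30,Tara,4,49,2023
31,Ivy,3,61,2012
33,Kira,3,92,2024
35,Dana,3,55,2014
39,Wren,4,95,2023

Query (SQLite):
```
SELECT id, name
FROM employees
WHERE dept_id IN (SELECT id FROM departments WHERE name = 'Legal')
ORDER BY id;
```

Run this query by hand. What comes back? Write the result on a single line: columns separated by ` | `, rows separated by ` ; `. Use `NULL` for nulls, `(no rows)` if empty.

6 | Hank ; 9 | Yuki ; 23 | Owen ; 25 | Nora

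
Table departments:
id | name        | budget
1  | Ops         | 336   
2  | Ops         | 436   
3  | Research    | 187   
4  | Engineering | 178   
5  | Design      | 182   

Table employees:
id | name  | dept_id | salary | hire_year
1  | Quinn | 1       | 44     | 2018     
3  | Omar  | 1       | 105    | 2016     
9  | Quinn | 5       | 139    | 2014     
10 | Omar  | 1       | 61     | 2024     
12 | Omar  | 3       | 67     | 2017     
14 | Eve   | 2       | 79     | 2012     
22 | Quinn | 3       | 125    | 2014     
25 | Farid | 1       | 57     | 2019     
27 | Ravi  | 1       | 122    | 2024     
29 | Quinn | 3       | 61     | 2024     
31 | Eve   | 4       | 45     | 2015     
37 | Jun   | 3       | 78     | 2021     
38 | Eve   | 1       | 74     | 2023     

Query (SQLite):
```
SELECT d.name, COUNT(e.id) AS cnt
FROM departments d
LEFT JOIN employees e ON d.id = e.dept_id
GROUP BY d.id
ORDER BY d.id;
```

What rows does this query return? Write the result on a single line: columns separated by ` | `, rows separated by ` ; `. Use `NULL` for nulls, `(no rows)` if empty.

Ops | 6 ; Ops | 1 ; Research | 4 ; Engineering | 1 ; Design | 1

LEFT JOIN keeps every departments row; unmatched ones get NULL for employees columns.
Group by departments.id and compute COUNT(e.id). COUNT(col) of an all-NULL group is 0.
  1: ids {1, 3, 10, 25, 27, 38} → COUNT(e.id)=6
  2: ids {14} → COUNT(e.id)=1
  3: ids {12, 22, 29, 37} → COUNT(e.id)=4
  4: ids {31} → COUNT(e.id)=1
  5: ids {9} → COUNT(e.id)=1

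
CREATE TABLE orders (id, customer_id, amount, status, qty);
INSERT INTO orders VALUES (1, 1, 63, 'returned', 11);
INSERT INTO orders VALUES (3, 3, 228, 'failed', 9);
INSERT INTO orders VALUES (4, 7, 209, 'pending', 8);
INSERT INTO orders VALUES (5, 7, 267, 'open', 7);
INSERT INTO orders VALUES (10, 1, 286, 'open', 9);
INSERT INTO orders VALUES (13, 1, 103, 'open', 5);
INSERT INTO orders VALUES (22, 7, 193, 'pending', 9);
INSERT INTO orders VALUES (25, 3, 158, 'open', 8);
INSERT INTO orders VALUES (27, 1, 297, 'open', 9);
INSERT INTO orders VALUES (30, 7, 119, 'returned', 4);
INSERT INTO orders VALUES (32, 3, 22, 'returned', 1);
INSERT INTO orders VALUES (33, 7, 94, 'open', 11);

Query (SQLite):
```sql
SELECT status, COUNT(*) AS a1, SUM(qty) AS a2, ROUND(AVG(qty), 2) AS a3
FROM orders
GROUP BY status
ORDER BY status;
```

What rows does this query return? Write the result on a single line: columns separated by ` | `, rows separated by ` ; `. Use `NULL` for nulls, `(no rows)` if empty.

failed | 1 | 9 | 9 ; open | 6 | 49 | 8.17 ; pending | 2 | 17 | 8.5 ; returned | 3 | 16 | 5.33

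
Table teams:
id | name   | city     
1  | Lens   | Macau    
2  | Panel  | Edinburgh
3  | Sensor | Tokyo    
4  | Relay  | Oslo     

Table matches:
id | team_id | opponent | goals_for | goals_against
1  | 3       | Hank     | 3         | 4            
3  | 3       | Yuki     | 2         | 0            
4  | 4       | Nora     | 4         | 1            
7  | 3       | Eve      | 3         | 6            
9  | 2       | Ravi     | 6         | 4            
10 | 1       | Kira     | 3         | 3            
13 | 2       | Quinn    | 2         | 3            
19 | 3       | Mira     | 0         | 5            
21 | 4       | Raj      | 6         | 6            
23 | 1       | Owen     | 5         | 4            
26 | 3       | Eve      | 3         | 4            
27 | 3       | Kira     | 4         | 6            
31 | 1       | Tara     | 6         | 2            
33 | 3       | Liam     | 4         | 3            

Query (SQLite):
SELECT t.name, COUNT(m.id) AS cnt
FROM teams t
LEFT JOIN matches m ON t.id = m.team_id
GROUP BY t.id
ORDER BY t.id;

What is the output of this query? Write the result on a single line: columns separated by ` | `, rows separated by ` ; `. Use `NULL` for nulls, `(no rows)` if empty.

Lens | 3 ; Panel | 2 ; Sensor | 7 ; Relay | 2

LEFT JOIN keeps every teams row; unmatched ones get NULL for matches columns.
Group by teams.id and compute COUNT(m.id). COUNT(col) of an all-NULL group is 0.
  1: ids {10, 23, 31} → COUNT(m.id)=3
  2: ids {9, 13} → COUNT(m.id)=2
  3: ids {1, 3, 7, 19, 26, 27, 33} → COUNT(m.id)=7
  4: ids {4, 21} → COUNT(m.id)=2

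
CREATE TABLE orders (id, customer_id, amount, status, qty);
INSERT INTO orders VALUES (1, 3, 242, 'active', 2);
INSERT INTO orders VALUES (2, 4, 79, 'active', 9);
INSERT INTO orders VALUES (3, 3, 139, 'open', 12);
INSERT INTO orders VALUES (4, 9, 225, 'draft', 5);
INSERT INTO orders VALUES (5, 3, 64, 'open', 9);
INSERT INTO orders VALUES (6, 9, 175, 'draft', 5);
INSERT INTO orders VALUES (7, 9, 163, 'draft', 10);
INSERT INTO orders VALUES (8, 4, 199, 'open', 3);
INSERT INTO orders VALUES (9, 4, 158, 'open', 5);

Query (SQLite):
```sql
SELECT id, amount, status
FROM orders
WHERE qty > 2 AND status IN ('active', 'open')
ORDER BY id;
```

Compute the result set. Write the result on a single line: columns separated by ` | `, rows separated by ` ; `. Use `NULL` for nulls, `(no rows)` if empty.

2 | 79 | active ; 3 | 139 | open ; 5 | 64 | open ; 8 | 199 | open ; 9 | 158 | open

qty > 2: ids {2, 3, 4, 5, 6, 7, 8, 9}
status IN ('active', 'open'): ids {1, 2, 3, 5, 8, 9}
Combine with AND.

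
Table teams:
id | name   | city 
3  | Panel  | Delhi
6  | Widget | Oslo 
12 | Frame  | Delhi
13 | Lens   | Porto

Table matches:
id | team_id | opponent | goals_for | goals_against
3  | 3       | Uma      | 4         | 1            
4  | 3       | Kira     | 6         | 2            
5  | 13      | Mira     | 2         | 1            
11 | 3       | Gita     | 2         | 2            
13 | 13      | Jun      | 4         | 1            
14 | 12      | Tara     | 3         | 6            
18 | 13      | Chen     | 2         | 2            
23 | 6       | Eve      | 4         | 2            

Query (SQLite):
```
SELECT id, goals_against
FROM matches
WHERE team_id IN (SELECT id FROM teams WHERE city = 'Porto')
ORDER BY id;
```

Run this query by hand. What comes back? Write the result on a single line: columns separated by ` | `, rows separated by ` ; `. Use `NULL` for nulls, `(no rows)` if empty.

Inner query: teams.id where city = 'Porto'.
Outer: keep matches rows whose team_id is in that set.
Inner query → {13}

5 | 1 ; 13 | 1 ; 18 | 2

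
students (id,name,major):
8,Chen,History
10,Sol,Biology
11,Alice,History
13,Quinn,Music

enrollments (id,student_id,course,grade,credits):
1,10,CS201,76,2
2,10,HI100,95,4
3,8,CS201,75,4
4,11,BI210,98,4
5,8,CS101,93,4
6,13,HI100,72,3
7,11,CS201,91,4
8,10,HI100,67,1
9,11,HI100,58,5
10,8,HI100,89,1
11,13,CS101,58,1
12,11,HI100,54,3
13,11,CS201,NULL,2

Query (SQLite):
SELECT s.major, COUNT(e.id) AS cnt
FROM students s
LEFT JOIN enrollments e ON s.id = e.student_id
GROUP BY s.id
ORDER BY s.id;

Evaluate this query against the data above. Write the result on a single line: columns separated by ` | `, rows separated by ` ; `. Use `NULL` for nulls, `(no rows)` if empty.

History | 3 ; Biology | 3 ; History | 5 ; Music | 2

LEFT JOIN keeps every students row; unmatched ones get NULL for enrollments columns.
Group by students.id and compute COUNT(e.id). COUNT(col) of an all-NULL group is 0.
  8: ids {3, 5, 10} → COUNT(e.id)=3
  10: ids {1, 2, 8} → COUNT(e.id)=3
  11: ids {4, 7, 9, 12, 13} → COUNT(e.id)=5
  13: ids {6, 11} → COUNT(e.id)=2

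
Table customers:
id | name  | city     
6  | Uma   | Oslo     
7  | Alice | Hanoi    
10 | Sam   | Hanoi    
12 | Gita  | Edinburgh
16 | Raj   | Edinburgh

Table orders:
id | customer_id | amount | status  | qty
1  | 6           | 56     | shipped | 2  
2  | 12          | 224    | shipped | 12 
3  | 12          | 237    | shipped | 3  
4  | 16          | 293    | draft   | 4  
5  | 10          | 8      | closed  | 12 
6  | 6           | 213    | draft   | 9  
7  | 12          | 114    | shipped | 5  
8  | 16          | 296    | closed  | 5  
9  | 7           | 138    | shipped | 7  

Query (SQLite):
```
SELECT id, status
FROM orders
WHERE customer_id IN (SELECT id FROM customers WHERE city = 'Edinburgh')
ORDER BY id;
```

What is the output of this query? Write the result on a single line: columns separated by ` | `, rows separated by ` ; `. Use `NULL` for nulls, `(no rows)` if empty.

Inner query: customers.id where city = 'Edinburgh'.
Outer: keep orders rows whose customer_id is in that set.
Inner query → {12, 16}

2 | shipped ; 3 | shipped ; 4 | draft ; 7 | shipped ; 8 | closed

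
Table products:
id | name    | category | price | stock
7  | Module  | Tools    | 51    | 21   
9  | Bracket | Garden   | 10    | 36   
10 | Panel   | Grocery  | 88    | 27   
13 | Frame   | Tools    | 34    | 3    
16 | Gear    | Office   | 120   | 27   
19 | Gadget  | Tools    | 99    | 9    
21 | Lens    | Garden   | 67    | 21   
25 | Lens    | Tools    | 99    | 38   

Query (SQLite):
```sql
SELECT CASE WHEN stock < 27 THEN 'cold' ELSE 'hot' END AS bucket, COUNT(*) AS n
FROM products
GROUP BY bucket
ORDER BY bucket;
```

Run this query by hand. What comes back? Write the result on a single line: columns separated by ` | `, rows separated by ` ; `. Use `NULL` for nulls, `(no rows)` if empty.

Bucket rows by stock < 27 → 'cold' else 'hot'; count each bucket.

cold | 4 ; hot | 4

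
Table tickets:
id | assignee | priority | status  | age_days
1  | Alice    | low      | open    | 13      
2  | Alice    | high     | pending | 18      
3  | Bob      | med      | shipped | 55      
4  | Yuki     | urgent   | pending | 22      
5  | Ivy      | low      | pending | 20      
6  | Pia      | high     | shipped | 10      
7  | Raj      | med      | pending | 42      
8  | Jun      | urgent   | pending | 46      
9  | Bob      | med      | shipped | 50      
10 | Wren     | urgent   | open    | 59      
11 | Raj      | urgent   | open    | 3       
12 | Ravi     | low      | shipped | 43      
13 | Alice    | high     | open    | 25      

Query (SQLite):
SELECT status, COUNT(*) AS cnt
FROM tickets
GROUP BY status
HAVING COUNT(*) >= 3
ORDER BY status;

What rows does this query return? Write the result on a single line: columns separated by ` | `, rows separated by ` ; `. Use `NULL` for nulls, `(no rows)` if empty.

Partition tickets by status; compute COUNT(*) within each group.
HAVING: keep groups with count ≥ 3.
  open: ids {1, 10, 11, 13} → COUNT(*)=4
  pending: ids {2, 4, 5, 7, 8} → COUNT(*)=5
  shipped: ids {3, 6, 9, 12} → COUNT(*)=4

open | 4 ; pending | 5 ; shipped | 4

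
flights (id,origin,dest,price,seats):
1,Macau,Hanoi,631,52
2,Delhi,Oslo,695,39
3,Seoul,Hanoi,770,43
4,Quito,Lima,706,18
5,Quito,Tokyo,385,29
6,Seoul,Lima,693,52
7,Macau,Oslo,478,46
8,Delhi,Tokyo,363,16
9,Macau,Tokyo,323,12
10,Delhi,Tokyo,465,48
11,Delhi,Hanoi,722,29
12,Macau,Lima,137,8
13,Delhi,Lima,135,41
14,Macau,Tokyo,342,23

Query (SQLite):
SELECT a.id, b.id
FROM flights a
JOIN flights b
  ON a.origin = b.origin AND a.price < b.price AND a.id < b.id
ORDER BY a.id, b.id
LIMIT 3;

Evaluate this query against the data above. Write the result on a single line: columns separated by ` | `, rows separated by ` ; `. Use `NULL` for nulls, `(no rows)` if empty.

2 | 11 ; 8 | 10 ; 8 | 11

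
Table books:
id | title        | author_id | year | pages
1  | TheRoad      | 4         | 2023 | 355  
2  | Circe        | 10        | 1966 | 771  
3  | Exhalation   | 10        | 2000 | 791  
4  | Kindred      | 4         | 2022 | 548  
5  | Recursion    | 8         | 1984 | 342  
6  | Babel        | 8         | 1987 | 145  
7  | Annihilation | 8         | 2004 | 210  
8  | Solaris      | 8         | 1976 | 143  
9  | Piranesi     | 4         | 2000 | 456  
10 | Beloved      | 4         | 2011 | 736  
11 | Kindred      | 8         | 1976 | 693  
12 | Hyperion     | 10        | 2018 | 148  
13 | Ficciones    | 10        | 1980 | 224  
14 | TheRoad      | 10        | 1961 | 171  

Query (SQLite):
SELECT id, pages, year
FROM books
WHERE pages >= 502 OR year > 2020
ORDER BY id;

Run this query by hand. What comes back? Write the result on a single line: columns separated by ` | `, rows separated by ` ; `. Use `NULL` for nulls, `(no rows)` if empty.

pages >= 502: ids {2, 3, 4, 10, 11}
year > 2020: ids {1, 4}
Combine with OR.

1 | 355 | 2023 ; 2 | 771 | 1966 ; 3 | 791 | 2000 ; 4 | 548 | 2022 ; 10 | 736 | 2011 ; 11 | 693 | 1976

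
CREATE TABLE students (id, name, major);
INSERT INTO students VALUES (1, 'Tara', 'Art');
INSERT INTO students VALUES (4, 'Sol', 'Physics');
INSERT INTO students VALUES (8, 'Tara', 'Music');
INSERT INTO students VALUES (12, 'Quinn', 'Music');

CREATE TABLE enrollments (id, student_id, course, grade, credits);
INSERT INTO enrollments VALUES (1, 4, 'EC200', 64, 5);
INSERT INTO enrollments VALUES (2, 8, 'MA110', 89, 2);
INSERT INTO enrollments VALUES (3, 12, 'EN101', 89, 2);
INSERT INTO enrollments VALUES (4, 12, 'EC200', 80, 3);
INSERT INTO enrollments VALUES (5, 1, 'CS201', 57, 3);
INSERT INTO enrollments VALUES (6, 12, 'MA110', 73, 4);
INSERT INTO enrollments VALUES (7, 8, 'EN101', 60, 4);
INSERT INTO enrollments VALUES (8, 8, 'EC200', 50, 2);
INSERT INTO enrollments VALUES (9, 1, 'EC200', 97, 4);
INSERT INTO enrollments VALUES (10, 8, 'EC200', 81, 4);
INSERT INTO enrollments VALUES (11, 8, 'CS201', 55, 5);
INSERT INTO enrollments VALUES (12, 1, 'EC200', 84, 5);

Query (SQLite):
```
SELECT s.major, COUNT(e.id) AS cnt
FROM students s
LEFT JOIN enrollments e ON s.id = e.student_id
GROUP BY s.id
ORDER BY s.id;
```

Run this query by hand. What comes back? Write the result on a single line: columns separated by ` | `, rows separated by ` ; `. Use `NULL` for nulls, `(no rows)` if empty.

Art | 3 ; Physics | 1 ; Music | 5 ; Music | 3

LEFT JOIN keeps every students row; unmatched ones get NULL for enrollments columns.
Group by students.id and compute COUNT(e.id). COUNT(col) of an all-NULL group is 0.
  1: ids {5, 9, 12} → COUNT(e.id)=3
  4: ids {1} → COUNT(e.id)=1
  8: ids {2, 7, 8, 10, 11} → COUNT(e.id)=5
  12: ids {3, 4, 6} → COUNT(e.id)=3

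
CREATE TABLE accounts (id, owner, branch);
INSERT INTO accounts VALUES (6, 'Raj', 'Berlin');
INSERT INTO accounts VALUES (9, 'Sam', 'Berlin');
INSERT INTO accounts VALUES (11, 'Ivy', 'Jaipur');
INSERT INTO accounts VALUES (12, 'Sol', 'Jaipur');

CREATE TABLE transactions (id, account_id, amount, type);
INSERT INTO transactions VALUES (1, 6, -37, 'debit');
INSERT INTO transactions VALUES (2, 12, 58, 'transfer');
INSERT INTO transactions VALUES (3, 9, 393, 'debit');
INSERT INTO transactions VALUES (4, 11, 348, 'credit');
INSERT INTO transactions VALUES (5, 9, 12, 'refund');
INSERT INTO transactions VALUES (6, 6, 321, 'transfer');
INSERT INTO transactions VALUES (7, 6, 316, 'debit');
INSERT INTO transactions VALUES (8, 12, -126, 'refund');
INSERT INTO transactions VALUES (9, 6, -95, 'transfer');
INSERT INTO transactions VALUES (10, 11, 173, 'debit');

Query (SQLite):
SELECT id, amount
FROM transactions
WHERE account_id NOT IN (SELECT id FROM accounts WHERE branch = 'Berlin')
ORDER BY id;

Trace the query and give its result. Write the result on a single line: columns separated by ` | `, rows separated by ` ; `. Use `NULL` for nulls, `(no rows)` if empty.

Inner query: accounts.id where branch = 'Berlin'.
Outer: keep transactions rows whose account_id is not in that set.
Inner query → {6, 9}

2 | 58 ; 4 | 348 ; 8 | -126 ; 10 | 173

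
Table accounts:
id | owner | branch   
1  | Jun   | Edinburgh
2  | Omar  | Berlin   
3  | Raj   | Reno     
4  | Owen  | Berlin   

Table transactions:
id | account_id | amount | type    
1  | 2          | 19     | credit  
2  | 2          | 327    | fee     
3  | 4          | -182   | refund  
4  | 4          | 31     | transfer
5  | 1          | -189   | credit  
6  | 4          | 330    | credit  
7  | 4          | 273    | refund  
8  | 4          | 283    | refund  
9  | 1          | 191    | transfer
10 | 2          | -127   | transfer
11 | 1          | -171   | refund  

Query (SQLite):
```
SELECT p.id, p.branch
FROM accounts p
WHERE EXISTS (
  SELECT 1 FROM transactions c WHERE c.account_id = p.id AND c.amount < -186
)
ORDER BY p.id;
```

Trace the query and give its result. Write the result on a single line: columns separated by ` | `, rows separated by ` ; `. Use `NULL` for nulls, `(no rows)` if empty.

1 | Edinburgh

For each accounts row, check whether any transactions with matching account_id has amount < -186.
Keep rows where that is true.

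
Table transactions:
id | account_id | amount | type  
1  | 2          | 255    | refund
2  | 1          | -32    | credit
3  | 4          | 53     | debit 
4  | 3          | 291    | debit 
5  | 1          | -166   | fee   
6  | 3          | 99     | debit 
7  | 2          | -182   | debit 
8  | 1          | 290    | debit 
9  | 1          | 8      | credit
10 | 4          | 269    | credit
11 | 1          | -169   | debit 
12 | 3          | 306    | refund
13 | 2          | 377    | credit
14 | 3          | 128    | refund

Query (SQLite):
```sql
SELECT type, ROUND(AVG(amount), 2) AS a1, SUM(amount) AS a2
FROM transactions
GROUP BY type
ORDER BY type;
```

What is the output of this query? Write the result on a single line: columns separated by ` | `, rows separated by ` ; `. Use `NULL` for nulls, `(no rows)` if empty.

credit | 155.5 | 622 ; debit | 63.67 | 382 ; fee | -166 | -166 ; refund | 229.67 | 689

Group transactions by type.
Per group compute: ROUND(AVG(amount), 2), SUM(amount).
  credit: ids {2, 9, 10, 13} → ROUND(AVG(amount), 2)=155.5, SUM(amount)=622
  debit: ids {3, 4, 6, 7, 8, 11} → ROUND(AVG(amount), 2)=63.67, SUM(amount)=382
  fee: ids {5} → ROUND(AVG(amount), 2)=-166, SUM(amount)=-166
  refund: ids {1, 12, 14} → ROUND(AVG(amount), 2)=229.67, SUM(amount)=689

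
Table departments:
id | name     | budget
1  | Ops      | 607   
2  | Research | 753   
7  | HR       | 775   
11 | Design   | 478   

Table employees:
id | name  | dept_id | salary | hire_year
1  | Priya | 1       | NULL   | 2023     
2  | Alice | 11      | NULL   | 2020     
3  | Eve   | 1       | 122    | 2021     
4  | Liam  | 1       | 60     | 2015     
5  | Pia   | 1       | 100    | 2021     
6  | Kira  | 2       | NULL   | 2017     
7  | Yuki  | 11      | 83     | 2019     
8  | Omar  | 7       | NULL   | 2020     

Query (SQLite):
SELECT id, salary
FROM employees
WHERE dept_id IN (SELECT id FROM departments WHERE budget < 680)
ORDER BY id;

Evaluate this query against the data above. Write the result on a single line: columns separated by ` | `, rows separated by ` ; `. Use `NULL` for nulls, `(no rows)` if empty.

1 | NULL ; 2 | NULL ; 3 | 122 ; 4 | 60 ; 5 | 100 ; 7 | 83

Inner query: departments.id where budget < 680.
Outer: keep employees rows whose dept_id is in that set.
Inner query → {1, 11}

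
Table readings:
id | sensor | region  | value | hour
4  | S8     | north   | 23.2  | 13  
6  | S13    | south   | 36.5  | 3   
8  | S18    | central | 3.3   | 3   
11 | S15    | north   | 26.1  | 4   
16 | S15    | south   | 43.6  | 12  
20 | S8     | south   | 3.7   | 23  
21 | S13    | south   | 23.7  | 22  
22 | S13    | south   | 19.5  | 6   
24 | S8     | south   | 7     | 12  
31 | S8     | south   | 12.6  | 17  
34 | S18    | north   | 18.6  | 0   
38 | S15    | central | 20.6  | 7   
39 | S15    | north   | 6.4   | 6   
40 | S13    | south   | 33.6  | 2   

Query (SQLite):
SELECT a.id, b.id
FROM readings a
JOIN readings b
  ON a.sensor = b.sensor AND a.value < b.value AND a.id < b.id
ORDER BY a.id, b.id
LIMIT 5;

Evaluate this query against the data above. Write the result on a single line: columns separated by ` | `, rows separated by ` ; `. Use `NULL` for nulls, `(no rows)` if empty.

8 | 34 ; 11 | 16 ; 20 | 24 ; 20 | 31 ; 21 | 40

Pairs (a,b) with same sensor, a.value < b.value, a.id < b.id.
sensor groups: S13:{6,21,22,40} S15:{11,16,38,39} S18:{8,34} S8:{4,20,24,31}
Ordered by (a.id, b.id); first 5.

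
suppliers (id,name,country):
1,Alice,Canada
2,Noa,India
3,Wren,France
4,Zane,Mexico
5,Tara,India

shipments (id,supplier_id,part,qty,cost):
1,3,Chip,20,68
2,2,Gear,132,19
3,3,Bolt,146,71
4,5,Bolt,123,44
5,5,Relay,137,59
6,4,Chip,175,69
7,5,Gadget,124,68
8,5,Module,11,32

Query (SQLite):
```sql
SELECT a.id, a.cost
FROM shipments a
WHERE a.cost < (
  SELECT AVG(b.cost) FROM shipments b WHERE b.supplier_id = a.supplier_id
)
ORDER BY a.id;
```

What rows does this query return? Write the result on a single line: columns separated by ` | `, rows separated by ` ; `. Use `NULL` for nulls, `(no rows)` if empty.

For each shipments row a, compute AVG(cost) over rows sharing a.supplier_id.
Keep row a if a.cost < that per-group AVG.
  supplier_id=2: AVG(cost) = 19.0
  supplier_id=3: AVG(cost) = 69.5
  supplier_id=4: AVG(cost) = 69.0
  supplier_id=5: AVG(cost) = 50.75

1 | 68 ; 4 | 44 ; 8 | 32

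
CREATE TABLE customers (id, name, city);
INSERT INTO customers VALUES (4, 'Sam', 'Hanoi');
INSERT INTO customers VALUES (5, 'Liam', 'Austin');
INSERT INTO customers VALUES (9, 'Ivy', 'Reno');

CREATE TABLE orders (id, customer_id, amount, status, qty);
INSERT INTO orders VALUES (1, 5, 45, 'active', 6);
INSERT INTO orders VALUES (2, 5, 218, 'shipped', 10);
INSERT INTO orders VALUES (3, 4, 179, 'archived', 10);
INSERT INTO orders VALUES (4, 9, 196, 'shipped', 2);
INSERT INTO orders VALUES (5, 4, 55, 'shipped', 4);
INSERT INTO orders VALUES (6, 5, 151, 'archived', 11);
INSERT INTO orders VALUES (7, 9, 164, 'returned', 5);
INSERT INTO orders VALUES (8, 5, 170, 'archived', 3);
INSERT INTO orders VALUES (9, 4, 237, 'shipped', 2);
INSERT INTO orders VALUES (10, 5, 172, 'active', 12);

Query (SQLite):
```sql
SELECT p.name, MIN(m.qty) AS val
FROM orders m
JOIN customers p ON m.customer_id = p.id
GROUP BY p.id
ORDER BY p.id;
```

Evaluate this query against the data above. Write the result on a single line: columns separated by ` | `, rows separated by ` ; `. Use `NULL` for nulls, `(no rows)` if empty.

Sam | 2 ; Liam | 3 ; Ivy | 2

Join each orders row to its customers via customer_id.
Group joined rows by customers.id; compute MIN(m.qty) per group.
  4: ids {3, 5, 9} → MIN(m.qty)=2
  5: ids {1, 2, 6, 8, 10} → MIN(m.qty)=3
  9: ids {4, 7} → MIN(m.qty)=2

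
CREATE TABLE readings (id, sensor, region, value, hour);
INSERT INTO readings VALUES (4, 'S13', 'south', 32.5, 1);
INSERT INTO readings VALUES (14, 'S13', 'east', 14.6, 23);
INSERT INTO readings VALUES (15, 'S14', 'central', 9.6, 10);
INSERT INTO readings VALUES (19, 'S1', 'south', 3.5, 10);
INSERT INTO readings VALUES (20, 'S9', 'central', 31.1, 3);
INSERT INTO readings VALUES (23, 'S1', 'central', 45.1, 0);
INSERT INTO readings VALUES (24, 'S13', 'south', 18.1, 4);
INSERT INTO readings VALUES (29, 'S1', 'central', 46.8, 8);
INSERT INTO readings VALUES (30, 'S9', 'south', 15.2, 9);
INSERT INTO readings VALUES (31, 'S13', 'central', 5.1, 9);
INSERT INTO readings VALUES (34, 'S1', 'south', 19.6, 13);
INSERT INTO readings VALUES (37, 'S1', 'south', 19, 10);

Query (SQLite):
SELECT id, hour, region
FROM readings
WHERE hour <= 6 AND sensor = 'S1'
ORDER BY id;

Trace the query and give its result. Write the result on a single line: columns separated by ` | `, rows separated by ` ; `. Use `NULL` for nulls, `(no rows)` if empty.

23 | 0 | central

hour <= 6: ids {4, 20, 23, 24}
sensor = 'S1': ids {19, 23, 29, 34, 37}
Combine with AND.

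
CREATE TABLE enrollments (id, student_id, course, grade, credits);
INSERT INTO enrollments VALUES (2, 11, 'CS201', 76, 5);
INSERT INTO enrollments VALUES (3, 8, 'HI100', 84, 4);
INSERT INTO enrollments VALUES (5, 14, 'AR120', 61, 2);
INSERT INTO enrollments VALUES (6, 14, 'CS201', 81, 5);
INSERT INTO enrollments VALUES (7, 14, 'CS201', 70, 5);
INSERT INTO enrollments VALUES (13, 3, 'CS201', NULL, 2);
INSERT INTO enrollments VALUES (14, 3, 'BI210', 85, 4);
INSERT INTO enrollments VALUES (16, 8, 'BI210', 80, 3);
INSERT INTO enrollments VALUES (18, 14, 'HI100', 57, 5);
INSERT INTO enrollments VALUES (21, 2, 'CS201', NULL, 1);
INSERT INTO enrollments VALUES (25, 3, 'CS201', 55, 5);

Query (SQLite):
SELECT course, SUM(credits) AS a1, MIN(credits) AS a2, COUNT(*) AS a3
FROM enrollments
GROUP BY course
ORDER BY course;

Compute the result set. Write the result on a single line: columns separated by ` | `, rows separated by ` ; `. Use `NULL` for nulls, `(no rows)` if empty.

Group enrollments by course.
Per group compute: SUM(credits), MIN(credits), COUNT(*).
  AR120: ids {5} → SUM(credits)=2, MIN(credits)=2, COUNT(*)=1
  BI210: ids {14, 16} → SUM(credits)=7, MIN(credits)=3, COUNT(*)=2
  CS201: ids {2, 6, 7, 13, 21, 25} → SUM(credits)=23, MIN(credits)=1, COUNT(*)=6
  HI100: ids {3, 18} → SUM(credits)=9, MIN(credits)=4, COUNT(*)=2

AR120 | 2 | 2 | 1 ; BI210 | 7 | 3 | 2 ; CS201 | 23 | 1 | 6 ; HI100 | 9 | 4 | 2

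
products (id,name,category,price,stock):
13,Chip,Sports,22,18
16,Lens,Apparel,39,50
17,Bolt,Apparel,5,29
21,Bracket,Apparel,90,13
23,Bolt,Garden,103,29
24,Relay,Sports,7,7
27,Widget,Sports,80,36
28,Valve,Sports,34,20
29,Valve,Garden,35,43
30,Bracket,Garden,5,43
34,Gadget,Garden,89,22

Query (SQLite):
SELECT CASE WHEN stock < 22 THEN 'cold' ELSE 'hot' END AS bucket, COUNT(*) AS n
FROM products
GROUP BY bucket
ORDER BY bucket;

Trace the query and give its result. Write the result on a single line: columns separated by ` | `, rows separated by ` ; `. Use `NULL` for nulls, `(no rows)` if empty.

cold | 4 ; hot | 7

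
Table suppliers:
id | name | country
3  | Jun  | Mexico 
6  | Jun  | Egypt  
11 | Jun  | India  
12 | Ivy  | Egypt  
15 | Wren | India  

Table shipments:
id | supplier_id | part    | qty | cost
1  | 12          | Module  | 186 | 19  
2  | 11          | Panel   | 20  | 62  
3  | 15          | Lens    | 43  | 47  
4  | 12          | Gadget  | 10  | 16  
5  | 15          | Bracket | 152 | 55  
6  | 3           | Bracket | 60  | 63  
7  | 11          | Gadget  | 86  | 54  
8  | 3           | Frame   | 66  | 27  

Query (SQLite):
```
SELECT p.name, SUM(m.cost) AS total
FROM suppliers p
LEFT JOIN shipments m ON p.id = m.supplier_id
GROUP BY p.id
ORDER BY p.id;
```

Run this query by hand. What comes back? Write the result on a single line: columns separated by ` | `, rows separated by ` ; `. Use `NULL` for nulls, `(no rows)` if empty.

LEFT JOIN keeps every suppliers row; unmatched ones get NULL for shipments columns.
Group by suppliers.id and compute SUM(m.cost). SUM over an all-NULL group is NULL.
  3: ids {6, 8} → SUM(m.cost)=90
  6: ids {—} → SUM(m.cost)=NULL
  11: ids {2, 7} → SUM(m.cost)=116
  12: ids {1, 4} → SUM(m.cost)=35
  15: ids {3, 5} → SUM(m.cost)=102

Jun | 90 ; Jun | NULL ; Jun | 116 ; Ivy | 35 ; Wren | 102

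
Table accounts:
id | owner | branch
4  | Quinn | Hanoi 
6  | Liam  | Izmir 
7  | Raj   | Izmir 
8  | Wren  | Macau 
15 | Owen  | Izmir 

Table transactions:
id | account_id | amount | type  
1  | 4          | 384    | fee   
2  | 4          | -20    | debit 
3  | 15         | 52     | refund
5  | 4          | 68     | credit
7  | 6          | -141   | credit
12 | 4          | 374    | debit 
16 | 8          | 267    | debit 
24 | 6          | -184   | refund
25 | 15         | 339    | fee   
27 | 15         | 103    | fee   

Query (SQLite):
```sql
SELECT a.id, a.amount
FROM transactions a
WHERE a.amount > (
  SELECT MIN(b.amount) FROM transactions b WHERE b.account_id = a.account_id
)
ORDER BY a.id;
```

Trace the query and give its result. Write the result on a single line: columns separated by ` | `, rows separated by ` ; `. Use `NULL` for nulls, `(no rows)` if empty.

1 | 384 ; 5 | 68 ; 7 | -141 ; 12 | 374 ; 25 | 339 ; 27 | 103

For each transactions row a, compute MIN(amount) over rows sharing a.account_id.
Keep row a if a.amount > that per-group MIN.
  account_id=4: MIN(amount) = -20
  account_id=6: MIN(amount) = -184
  account_id=8: MIN(amount) = 267
  account_id=15: MIN(amount) = 52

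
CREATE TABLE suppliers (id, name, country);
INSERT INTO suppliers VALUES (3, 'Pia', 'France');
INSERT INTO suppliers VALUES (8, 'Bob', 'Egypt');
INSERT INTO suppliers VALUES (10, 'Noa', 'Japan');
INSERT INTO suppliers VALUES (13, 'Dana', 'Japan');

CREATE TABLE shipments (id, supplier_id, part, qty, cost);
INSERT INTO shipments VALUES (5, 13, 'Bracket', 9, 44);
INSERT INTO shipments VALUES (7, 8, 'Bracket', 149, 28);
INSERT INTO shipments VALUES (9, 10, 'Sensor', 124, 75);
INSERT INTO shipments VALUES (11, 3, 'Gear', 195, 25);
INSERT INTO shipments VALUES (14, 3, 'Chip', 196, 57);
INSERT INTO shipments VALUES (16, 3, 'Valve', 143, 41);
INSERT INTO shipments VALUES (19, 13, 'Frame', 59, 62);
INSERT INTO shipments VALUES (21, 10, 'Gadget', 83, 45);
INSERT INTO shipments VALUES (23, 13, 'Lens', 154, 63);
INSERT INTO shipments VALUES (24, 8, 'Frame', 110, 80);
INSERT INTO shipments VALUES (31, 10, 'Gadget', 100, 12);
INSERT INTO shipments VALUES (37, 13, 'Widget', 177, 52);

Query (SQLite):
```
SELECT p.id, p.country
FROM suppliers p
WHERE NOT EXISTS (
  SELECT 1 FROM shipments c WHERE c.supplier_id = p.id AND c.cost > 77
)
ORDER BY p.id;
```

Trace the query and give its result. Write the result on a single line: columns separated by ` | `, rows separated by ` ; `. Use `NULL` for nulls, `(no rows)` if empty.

For each suppliers row, check whether any shipments with matching supplier_id has cost > 77.
Keep rows where that is false.

3 | France ; 10 | Japan ; 13 | Japan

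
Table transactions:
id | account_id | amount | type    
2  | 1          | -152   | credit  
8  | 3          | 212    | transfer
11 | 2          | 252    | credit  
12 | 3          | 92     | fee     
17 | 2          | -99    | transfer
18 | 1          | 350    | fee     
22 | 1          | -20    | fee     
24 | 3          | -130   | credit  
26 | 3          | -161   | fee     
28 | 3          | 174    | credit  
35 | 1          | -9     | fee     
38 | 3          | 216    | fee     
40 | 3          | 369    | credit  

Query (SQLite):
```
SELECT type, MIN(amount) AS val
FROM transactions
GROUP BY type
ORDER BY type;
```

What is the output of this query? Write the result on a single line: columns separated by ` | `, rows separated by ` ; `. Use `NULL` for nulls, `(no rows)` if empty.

credit | -152 ; fee | -161 ; transfer | -99

Partition transactions by type; compute MIN(amount) within each group.
  credit: ids {2, 11, 24, 28, 40} → MIN(amount)=-152
  fee: ids {12, 18, 22, 26, 35, 38} → MIN(amount)=-161
  transfer: ids {8, 17} → MIN(amount)=-99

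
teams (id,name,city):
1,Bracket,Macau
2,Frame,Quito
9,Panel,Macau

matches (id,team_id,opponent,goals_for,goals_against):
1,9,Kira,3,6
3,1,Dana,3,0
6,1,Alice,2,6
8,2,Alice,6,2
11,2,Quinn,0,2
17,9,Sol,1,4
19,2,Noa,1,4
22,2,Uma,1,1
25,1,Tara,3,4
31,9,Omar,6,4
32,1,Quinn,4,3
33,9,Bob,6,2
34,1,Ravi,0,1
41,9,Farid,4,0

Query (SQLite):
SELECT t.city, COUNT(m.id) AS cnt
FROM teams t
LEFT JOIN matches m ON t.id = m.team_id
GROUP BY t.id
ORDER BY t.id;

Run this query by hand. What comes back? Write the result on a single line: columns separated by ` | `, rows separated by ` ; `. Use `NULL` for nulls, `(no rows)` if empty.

LEFT JOIN keeps every teams row; unmatched ones get NULL for matches columns.
Group by teams.id and compute COUNT(m.id). COUNT(col) of an all-NULL group is 0.
  1: ids {3, 6, 25, 32, 34} → COUNT(m.id)=5
  2: ids {8, 11, 19, 22} → COUNT(m.id)=4
  9: ids {1, 17, 31, 33, 41} → COUNT(m.id)=5

Macau | 5 ; Quito | 4 ; Macau | 5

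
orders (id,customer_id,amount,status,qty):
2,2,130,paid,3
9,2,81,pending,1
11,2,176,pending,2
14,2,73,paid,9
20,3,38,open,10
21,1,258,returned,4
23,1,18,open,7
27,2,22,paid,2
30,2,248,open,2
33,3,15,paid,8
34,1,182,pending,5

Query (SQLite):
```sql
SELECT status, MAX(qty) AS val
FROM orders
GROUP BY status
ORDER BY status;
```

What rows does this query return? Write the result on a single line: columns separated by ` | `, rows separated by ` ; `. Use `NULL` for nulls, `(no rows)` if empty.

open | 10 ; paid | 9 ; pending | 5 ; returned | 4

Partition orders by status; compute MAX(qty) within each group.
  open: ids {20, 23, 30} → MAX(qty)=10
  paid: ids {2, 14, 27, 33} → MAX(qty)=9
  pending: ids {9, 11, 34} → MAX(qty)=5
  returned: ids {21} → MAX(qty)=4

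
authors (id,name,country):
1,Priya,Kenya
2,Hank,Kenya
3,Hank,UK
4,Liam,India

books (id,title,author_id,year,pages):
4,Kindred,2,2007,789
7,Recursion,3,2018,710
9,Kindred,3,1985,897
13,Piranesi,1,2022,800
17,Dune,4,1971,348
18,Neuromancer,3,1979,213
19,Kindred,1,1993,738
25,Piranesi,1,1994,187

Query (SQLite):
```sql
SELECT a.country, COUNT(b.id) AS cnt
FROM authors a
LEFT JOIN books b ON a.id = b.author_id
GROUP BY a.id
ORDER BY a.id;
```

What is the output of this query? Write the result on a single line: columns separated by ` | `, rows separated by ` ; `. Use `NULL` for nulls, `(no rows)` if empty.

Kenya | 3 ; Kenya | 1 ; UK | 3 ; India | 1

LEFT JOIN keeps every authors row; unmatched ones get NULL for books columns.
Group by authors.id and compute COUNT(b.id). COUNT(col) of an all-NULL group is 0.
  1: ids {13, 19, 25} → COUNT(b.id)=3
  2: ids {4} → COUNT(b.id)=1
  3: ids {7, 9, 18} → COUNT(b.id)=3
  4: ids {17} → COUNT(b.id)=1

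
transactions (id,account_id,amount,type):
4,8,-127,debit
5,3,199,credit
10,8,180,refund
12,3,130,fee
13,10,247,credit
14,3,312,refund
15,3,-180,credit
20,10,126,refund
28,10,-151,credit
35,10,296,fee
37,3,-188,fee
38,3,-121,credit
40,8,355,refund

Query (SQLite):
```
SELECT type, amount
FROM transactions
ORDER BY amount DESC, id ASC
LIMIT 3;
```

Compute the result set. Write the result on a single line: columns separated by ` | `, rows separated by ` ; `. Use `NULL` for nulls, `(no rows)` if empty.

Sort by amount desc, tiebreak id asc: (355, id=40), (312, id=14), (296, id=35), (247, id=13), (199, id=5), (180, id=10) …. Take first 3.

refund | 355 ; refund | 312 ; fee | 296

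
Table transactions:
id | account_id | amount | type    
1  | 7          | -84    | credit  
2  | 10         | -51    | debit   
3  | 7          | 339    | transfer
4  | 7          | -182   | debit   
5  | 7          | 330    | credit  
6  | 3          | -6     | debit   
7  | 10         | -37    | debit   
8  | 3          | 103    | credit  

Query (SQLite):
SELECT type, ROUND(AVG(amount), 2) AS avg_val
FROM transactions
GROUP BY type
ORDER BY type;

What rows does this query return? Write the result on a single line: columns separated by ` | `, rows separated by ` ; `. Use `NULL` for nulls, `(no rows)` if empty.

Partition transactions by type; compute ROUND(AVG(amount), 2) within each group.
  credit: ids {1, 5, 8} → ROUND(AVG(amount), 2)=116.33
  debit: ids {2, 4, 6, 7} → ROUND(AVG(amount), 2)=-69
  transfer: ids {3} → ROUND(AVG(amount), 2)=339

credit | 116.33 ; debit | -69 ; transfer | 339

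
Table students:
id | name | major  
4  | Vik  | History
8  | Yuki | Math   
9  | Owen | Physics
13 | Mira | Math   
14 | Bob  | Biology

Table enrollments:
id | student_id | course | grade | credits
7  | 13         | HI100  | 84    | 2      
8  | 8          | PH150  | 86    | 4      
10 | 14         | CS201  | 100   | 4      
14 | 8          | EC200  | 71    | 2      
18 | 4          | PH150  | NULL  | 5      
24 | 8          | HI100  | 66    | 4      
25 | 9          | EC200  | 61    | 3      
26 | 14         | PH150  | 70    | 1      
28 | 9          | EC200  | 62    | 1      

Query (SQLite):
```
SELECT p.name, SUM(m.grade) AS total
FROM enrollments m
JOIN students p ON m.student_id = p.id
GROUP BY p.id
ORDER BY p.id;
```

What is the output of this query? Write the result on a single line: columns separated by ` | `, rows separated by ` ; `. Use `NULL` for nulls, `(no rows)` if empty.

Join each enrollments row to its students via student_id.
Group joined rows by students.id; compute SUM(m.grade) per group.
  4: ids {18} → SUM(m.grade)=NULL
  8: ids {8, 14, 24} → SUM(m.grade)=223
  9: ids {25, 28} → SUM(m.grade)=123
  13: ids {7} → SUM(m.grade)=84
  14: ids {10, 26} → SUM(m.grade)=170

Vik | NULL ; Yuki | 223 ; Owen | 123 ; Mira | 84 ; Bob | 170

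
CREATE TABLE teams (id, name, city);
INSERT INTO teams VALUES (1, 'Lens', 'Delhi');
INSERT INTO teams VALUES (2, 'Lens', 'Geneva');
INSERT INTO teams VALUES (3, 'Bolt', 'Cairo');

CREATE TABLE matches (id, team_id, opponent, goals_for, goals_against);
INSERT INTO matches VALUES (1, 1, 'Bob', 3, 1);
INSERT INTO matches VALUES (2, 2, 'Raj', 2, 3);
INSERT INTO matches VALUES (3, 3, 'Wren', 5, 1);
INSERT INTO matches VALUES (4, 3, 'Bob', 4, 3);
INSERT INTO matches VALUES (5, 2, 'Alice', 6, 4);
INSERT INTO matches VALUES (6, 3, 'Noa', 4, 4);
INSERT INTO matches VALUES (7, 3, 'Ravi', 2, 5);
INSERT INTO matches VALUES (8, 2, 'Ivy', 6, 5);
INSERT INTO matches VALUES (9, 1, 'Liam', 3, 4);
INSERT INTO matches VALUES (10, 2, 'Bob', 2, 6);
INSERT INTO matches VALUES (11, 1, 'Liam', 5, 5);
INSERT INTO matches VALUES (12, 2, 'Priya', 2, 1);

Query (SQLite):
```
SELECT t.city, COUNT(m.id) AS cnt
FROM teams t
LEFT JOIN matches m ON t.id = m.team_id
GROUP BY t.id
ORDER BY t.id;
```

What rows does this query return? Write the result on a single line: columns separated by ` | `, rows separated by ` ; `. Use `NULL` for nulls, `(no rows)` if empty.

Delhi | 3 ; Geneva | 5 ; Cairo | 4

LEFT JOIN keeps every teams row; unmatched ones get NULL for matches columns.
Group by teams.id and compute COUNT(m.id). COUNT(col) of an all-NULL group is 0.
  1: ids {1, 9, 11} → COUNT(m.id)=3
  2: ids {2, 5, 8, 10, 12} → COUNT(m.id)=5
  3: ids {3, 4, 6, 7} → COUNT(m.id)=4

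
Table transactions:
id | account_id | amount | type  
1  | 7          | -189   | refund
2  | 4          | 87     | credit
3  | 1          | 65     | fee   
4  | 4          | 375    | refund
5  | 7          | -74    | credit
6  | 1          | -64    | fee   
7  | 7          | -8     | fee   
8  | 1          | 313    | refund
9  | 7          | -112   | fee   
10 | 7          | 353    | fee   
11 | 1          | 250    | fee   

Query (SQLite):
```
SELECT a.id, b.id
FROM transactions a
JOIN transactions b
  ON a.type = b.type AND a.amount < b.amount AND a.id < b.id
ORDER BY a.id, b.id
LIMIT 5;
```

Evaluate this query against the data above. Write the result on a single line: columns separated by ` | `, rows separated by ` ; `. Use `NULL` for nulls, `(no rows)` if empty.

1 | 4 ; 1 | 8 ; 3 | 10 ; 3 | 11 ; 6 | 7

Pairs (a,b) with same type, a.amount < b.amount, a.id < b.id.
type groups: credit:{2,5} fee:{3,6,7,9,10,11} refund:{1,4,8}
Ordered by (a.id, b.id); first 5.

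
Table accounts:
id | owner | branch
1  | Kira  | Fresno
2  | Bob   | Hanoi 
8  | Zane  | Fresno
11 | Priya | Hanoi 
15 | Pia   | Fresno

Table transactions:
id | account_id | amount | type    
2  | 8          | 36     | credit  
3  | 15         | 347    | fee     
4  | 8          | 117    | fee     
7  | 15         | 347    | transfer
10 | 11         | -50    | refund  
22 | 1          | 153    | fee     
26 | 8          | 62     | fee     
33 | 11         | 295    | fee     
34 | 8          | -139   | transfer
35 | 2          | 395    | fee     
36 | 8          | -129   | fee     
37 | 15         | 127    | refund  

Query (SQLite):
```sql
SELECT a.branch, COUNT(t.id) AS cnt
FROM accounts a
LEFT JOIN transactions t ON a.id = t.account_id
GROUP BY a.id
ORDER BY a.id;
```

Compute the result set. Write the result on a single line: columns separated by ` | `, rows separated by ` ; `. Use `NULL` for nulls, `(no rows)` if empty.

LEFT JOIN keeps every accounts row; unmatched ones get NULL for transactions columns.
Group by accounts.id and compute COUNT(t.id). COUNT(col) of an all-NULL group is 0.
  1: ids {22} → COUNT(t.id)=1
  2: ids {35} → COUNT(t.id)=1
  8: ids {2, 4, 26, 34, 36} → COUNT(t.id)=5
  11: ids {10, 33} → COUNT(t.id)=2
  15: ids {3, 7, 37} → COUNT(t.id)=3

Fresno | 1 ; Hanoi | 1 ; Fresno | 5 ; Hanoi | 2 ; Fresno | 3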